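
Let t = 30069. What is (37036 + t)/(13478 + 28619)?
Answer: 67105/42097 ≈ 1.5941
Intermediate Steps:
(37036 + t)/(13478 + 28619) = (37036 + 30069)/(13478 + 28619) = 67105/42097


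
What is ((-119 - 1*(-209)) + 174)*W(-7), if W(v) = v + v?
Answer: -3696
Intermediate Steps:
W(v) = 2*v
((-119 - 1*(-209)) + 174)*W(-7) = ((-119 - 1*(-209)) + 174)*(2*(-7)) = ((-119 + 209) + 174)*(-14) = (90 + 174)*(-14) = 264*(-14) = -3696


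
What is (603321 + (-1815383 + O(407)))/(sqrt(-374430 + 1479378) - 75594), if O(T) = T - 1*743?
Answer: 7637501201/476112324 + 606199*sqrt(30693)/476112324 ≈ 16.264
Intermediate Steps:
O(T) = -743 + T (O(T) = T - 743 = -743 + T)
(603321 + (-1815383 + O(407)))/(sqrt(-374430 + 1479378) - 75594) = (603321 + (-1815383 + (-743 + 407)))/(sqrt(-374430 + 1479378) - 75594) = (603321 + (-1815383 - 336))/(sqrt(1104948) - 75594) = (603321 - 1815719)/(6*sqrt(30693) - 75594) = -1212398/(-75594 + 6*sqrt(30693))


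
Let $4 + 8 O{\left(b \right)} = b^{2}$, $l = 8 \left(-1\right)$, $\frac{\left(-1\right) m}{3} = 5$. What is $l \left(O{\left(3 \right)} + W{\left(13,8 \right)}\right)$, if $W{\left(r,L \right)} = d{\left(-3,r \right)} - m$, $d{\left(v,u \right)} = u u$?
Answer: $-1477$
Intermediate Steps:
$d{\left(v,u \right)} = u^{2}$
$m = -15$ ($m = \left(-3\right) 5 = -15$)
$l = -8$
$O{\left(b \right)} = - \frac{1}{2} + \frac{b^{2}}{8}$
$W{\left(r,L \right)} = 15 + r^{2}$ ($W{\left(r,L \right)} = r^{2} - -15 = r^{2} + 15 = 15 + r^{2}$)
$l \left(O{\left(3 \right)} + W{\left(13,8 \right)}\right) = - 8 \left(\left(- \frac{1}{2} + \frac{3^{2}}{8}\right) + \left(15 + 13^{2}\right)\right) = - 8 \left(\left(- \frac{1}{2} + \frac{1}{8} \cdot 9\right) + \left(15 + 169\right)\right) = - 8 \left(\left(- \frac{1}{2} + \frac{9}{8}\right) + 184\right) = - 8 \left(\frac{5}{8} + 184\right) = \left(-8\right) \frac{1477}{8} = -1477$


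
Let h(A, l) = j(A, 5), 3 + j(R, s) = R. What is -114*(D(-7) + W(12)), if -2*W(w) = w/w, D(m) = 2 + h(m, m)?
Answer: 969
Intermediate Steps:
j(R, s) = -3 + R
h(A, l) = -3 + A
D(m) = -1 + m (D(m) = 2 + (-3 + m) = -1 + m)
W(w) = -½ (W(w) = -w/(2*w) = -½*1 = -½)
-114*(D(-7) + W(12)) = -114*((-1 - 7) - ½) = -114*(-8 - ½) = -114*(-17/2) = 969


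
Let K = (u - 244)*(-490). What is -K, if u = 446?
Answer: 98980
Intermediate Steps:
K = -98980 (K = (446 - 244)*(-490) = 202*(-490) = -98980)
-K = -1*(-98980) = 98980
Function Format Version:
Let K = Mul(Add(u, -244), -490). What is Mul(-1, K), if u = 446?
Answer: 98980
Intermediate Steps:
K = -98980 (K = Mul(Add(446, -244), -490) = Mul(202, -490) = -98980)
Mul(-1, K) = Mul(-1, -98980) = 98980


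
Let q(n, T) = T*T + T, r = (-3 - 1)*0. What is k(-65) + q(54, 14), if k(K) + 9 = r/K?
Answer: 201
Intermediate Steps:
r = 0 (r = -4*0 = 0)
q(n, T) = T + T² (q(n, T) = T² + T = T + T²)
k(K) = -9 (k(K) = -9 + 0/K = -9 + 0 = -9)
k(-65) + q(54, 14) = -9 + 14*(1 + 14) = -9 + 14*15 = -9 + 210 = 201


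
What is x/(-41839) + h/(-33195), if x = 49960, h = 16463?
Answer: -2347217657/1388845605 ≈ -1.6901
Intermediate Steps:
x/(-41839) + h/(-33195) = 49960/(-41839) + 16463/(-33195) = 49960*(-1/41839) + 16463*(-1/33195) = -49960/41839 - 16463/33195 = -2347217657/1388845605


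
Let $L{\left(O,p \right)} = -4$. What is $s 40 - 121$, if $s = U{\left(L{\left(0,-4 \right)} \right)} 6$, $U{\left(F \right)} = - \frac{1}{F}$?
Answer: $-61$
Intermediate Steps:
$s = \frac{3}{2}$ ($s = - \frac{1}{-4} \cdot 6 = \left(-1\right) \left(- \frac{1}{4}\right) 6 = \frac{1}{4} \cdot 6 = \frac{3}{2} \approx 1.5$)
$s 40 - 121 = \frac{3}{2} \cdot 40 - 121 = 60 - 121 = -61$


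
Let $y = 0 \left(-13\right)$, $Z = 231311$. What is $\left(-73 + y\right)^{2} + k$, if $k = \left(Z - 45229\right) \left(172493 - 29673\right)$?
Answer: $26576236569$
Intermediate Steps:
$y = 0$
$k = 26576231240$ ($k = \left(231311 - 45229\right) \left(172493 - 29673\right) = 186082 \cdot 142820 = 26576231240$)
$\left(-73 + y\right)^{2} + k = \left(-73 + 0\right)^{2} + 26576231240 = \left(-73\right)^{2} + 26576231240 = 5329 + 26576231240 = 26576236569$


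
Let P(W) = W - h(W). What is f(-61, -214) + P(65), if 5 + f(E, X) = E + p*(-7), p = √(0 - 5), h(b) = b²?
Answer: -4226 - 7*I*√5 ≈ -4226.0 - 15.652*I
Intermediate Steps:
p = I*√5 (p = √(-5) = I*√5 ≈ 2.2361*I)
P(W) = W - W²
f(E, X) = -5 + E - 7*I*√5 (f(E, X) = -5 + (E + (I*√5)*(-7)) = -5 + (E - 7*I*√5) = -5 + E - 7*I*√5)
f(-61, -214) + P(65) = (-5 - 61 - 7*I*√5) + 65*(1 - 1*65) = (-66 - 7*I*√5) + 65*(1 - 65) = (-66 - 7*I*√5) + 65*(-64) = (-66 - 7*I*√5) - 4160 = -4226 - 7*I*√5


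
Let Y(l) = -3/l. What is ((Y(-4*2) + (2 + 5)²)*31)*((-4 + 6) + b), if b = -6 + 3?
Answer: -12245/8 ≈ -1530.6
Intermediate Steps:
b = -3
((Y(-4*2) + (2 + 5)²)*31)*((-4 + 6) + b) = ((-3/((-4*2)) + (2 + 5)²)*31)*((-4 + 6) - 3) = ((-3/(-8) + 7²)*31)*(2 - 3) = ((-3*(-⅛) + 49)*31)*(-1) = ((3/8 + 49)*31)*(-1) = ((395/8)*31)*(-1) = (12245/8)*(-1) = -12245/8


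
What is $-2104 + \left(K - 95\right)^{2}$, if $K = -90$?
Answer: $32121$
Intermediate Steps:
$-2104 + \left(K - 95\right)^{2} = -2104 + \left(-90 - 95\right)^{2} = -2104 + \left(-185\right)^{2} = -2104 + 34225 = 32121$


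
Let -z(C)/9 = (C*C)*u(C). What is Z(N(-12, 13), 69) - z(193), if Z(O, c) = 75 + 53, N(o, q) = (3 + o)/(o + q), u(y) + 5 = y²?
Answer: 12485715932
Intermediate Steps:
u(y) = -5 + y²
N(o, q) = (3 + o)/(o + q)
Z(O, c) = 128
z(C) = -9*C²*(-5 + C²) (z(C) = -9*C*C*(-5 + C²) = -9*C²*(-5 + C²))
Z(N(-12, 13), 69) - z(193) = 128 - 9*193²*(5 - 1*193²) = 128 - 9*37249*(5 - 1*37249) = 128 - 9*37249*(5 - 37249) = 128 - 9*37249*(-37244) = 128 - 1*(-12485715804) = 128 + 12485715804 = 12485715932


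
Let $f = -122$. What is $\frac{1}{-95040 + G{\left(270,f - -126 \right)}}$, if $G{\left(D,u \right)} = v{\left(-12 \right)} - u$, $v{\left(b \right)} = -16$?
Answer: $- \frac{1}{95060} \approx -1.052 \cdot 10^{-5}$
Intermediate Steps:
$G{\left(D,u \right)} = -16 - u$
$\frac{1}{-95040 + G{\left(270,f - -126 \right)}} = \frac{1}{-95040 - \left(-106 + 126\right)} = \frac{1}{-95040 - 20} = \frac{1}{-95060} = - \frac{1}{95060}$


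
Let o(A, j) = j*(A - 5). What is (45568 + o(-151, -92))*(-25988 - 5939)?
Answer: -1913065840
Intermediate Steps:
o(A, j) = j*(-5 + A)
(45568 + o(-151, -92))*(-25988 - 5939) = (45568 - 92*(-5 - 151))*(-25988 - 5939) = (45568 - 92*(-156))*(-31927) = (45568 + 14352)*(-31927) = 59920*(-31927) = -1913065840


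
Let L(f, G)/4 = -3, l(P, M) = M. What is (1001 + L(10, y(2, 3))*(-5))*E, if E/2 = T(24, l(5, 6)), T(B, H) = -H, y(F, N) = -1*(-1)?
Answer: -12732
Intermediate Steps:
y(F, N) = 1
L(f, G) = -12 (L(f, G) = 4*(-3) = -12)
E = -12 (E = 2*(-1*6) = 2*(-6) = -12)
(1001 + L(10, y(2, 3))*(-5))*E = (1001 - 12*(-5))*(-12) = (1001 + 60)*(-12) = 1061*(-12) = -12732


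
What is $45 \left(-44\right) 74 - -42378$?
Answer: $-104142$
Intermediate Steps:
$45 \left(-44\right) 74 - -42378 = \left(-1980\right) 74 + 42378 = -146520 + 42378 = -104142$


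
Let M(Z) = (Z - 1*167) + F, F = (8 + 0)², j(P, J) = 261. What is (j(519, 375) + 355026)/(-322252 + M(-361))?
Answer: -118429/107572 ≈ -1.1009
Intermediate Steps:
F = 64 (F = 8² = 64)
M(Z) = -103 + Z (M(Z) = (Z - 1*167) + 64 = (Z - 167) + 64 = (-167 + Z) + 64 = -103 + Z)
(j(519, 375) + 355026)/(-322252 + M(-361)) = (261 + 355026)/(-322252 + (-103 - 361)) = 355287/(-322252 - 464) = 355287/(-322716) = 355287*(-1/322716) = -118429/107572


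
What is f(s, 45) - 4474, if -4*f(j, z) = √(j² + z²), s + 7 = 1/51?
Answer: -4474 - √5393761/204 ≈ -4485.4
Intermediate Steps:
s = -356/51 (s = -7 + 1/51 = -356/51 ≈ -6.9804)
f(j, z) = -√(j² + z²)/4
f(s, 45) - 4474 = -√((-356/51)² + 45²)/4 - 4474 = -√(126736/2601 + 2025)/4 - 4474 = -√5393761/204 - 4474 = -4474 - √5393761/204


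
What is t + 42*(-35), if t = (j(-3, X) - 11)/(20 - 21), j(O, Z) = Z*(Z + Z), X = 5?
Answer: -1509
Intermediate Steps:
j(O, Z) = 2*Z² (j(O, Z) = Z*(2*Z) = 2*Z²)
t = -39 (t = (2*5² - 11)/(20 - 21) = (2*25 - 11)/(-1) = (50 - 11)*(-1) = 39*(-1) = -39)
t + 42*(-35) = -39 + 42*(-35) = -39 - 1470 = -1509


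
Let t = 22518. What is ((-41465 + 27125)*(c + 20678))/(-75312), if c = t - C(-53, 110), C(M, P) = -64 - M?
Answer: 51632365/6276 ≈ 8227.0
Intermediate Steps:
c = 22529 (c = 22518 - (-64 - 1*(-53)) = 22518 - (-64 + 53) = 22518 - 1*(-11) = 22518 + 11 = 22529)
((-41465 + 27125)*(c + 20678))/(-75312) = ((-41465 + 27125)*(22529 + 20678))/(-75312) = -14340*43207*(-1/75312) = -619588380*(-1/75312) = 51632365/6276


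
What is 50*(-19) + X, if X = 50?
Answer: -900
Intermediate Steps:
50*(-19) + X = 50*(-19) + 50 = -950 + 50 = -900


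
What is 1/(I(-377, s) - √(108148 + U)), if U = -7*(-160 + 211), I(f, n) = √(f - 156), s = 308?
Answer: -1/(√107791 - I*√533) ≈ -0.0030309 - 0.00021313*I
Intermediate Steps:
I(f, n) = √(-156 + f)
U = -357 (U = -7*51 = -357)
1/(I(-377, s) - √(108148 + U)) = 1/(√(-156 - 377) - √(108148 - 357)) = 1/(√(-533) - √107791) = 1/(I*√533 - √107791) = 1/(-√107791 + I*√533)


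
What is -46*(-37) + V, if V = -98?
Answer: 1604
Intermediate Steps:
-46*(-37) + V = -46*(-37) - 98 = 1702 - 98 = 1604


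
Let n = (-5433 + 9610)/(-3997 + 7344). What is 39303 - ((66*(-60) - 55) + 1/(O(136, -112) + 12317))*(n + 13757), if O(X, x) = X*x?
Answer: 539326653153471/9756505 ≈ 5.5279e+7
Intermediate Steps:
n = 4177/3347 ≈ 1.2480
39303 - ((66*(-60) - 55) + 1/(O(136, -112) + 12317))*(n + 13757) = 39303 - ((66*(-60) - 55) + 1/(136*(-112) + 12317))*(4177/3347 + 13757) = 39303 - ((-3960 - 55) + 1/(-15232 + 12317))*46048856/3347 = 39303 - (-4015 + 1/(-2915))*46048856/3347 = 39303 - (-4015 - 1/2915)*46048856/3347 = 39303 - (-11703726)*46048856/(2915*3347) = 39303 - 1*(-538943193237456/9756505) = 39303 + 538943193237456/9756505 = 539326653153471/9756505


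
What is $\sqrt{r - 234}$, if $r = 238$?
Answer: $2$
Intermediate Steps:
$\sqrt{r - 234} = \sqrt{238 - 234} = \sqrt{4} = 2$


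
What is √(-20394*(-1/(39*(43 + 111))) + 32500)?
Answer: √269160619/91 ≈ 180.29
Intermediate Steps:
√(-20394*(-1/(39*(43 + 111))) + 32500) = √(-20394/((-39*154)) + 32500) = √(-20394/(-6006) + 32500) = √(-20394*(-1/6006) + 32500) = √(309/91 + 32500) = √(2957809/91) = √269160619/91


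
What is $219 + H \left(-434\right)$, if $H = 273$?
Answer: $-118263$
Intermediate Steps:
$219 + H \left(-434\right) = 219 + 273 \left(-434\right) = 219 - 118482 = -118263$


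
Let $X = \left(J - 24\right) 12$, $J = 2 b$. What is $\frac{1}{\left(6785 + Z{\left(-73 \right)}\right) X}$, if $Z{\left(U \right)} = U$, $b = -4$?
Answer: $- \frac{1}{2577408} \approx -3.8799 \cdot 10^{-7}$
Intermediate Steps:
$J = -8$ ($J = 2 \left(-4\right) = -8$)
$X = -384$ ($X = \left(-8 - 24\right) 12 = \left(-32\right) 12 = -384$)
$\frac{1}{\left(6785 + Z{\left(-73 \right)}\right) X} = \frac{1}{\left(6785 - 73\right) \left(-384\right)} = \frac{1}{6712} \left(- \frac{1}{384}\right) = - \frac{1}{2577408}$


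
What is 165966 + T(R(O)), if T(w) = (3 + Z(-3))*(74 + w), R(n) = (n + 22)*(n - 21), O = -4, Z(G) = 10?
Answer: 161078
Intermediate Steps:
R(n) = (-21 + n)*(22 + n) (R(n) = (22 + n)*(-21 + n) = (-21 + n)*(22 + n))
T(w) = 962 + 13*w (T(w) = (3 + 10)*(74 + w) = 13*(74 + w) = 962 + 13*w)
165966 + T(R(O)) = 165966 + (962 + 13*(-462 - 4 + (-4)²)) = 165966 + (962 + 13*(-462 - 4 + 16)) = 165966 + (962 + 13*(-450)) = 165966 + (962 - 5850) = 165966 - 4888 = 161078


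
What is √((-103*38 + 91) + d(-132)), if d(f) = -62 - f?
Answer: 3*I*√417 ≈ 61.262*I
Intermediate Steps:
√((-103*38 + 91) + d(-132)) = √((-103*38 + 91) + (-62 - 1*(-132))) = √((-3914 + 91) + (-62 + 132)) = √(-3823 + 70) = √(-3753) = 3*I*√417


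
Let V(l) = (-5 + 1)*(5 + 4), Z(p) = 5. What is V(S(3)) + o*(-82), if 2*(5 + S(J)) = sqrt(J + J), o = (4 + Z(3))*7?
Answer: -5202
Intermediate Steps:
o = 63 (o = (4 + 5)*7 = 9*7 = 63)
S(J) = -5 + sqrt(2)*sqrt(J)/2 (S(J) = -5 + sqrt(J + J)/2 = -5 + sqrt(2*J)/2 = -5 + (sqrt(2)*sqrt(J))/2 = -5 + sqrt(2)*sqrt(J)/2)
V(l) = -36 (V(l) = -4*9 = -36)
V(S(3)) + o*(-82) = -36 + 63*(-82) = -36 - 5166 = -5202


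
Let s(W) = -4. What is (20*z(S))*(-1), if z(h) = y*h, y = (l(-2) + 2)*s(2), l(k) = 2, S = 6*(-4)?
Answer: -7680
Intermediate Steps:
S = -24
y = -16 (y = (2 + 2)*(-4) = 4*(-4) = -16)
z(h) = -16*h
(20*z(S))*(-1) = (20*(-16*(-24)))*(-1) = (20*384)*(-1) = 7680*(-1) = -7680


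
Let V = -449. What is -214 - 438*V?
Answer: 196448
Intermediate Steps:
-214 - 438*V = -214 - 438*(-449) = -214 + 196662 = 196448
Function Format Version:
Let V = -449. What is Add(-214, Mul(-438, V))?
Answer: 196448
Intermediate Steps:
Add(-214, Mul(-438, V)) = Add(-214, Mul(-438, -449)) = Add(-214, 196662) = 196448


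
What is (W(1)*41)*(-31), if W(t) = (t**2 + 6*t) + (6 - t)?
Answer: -15252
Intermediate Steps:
W(t) = 6 + t**2 + 5*t
(W(1)*41)*(-31) = ((6 + 1**2 + 5*1)*41)*(-31) = ((6 + 1 + 5)*41)*(-31) = (12*41)*(-31) = 492*(-31) = -15252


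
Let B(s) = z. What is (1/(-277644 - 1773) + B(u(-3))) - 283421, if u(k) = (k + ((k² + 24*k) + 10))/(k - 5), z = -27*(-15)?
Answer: -79079481673/279417 ≈ -2.8302e+5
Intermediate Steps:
z = 405
u(k) = (10 + k² + 25*k)/(-5 + k) (u(k) = (k + (10 + k² + 24*k))/(-5 + k) = (10 + k² + 25*k)/(-5 + k))
B(s) = 405
(1/(-277644 - 1773) + B(u(-3))) - 283421 = (1/(-277644 - 1773) + 405) - 283421 = (1/(-279417) + 405) - 283421 = (-1/279417 + 405) - 283421 = 113163884/279417 - 283421 = -79079481673/279417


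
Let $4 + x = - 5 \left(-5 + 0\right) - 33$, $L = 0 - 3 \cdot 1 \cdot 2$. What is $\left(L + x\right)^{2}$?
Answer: $324$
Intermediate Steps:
$L = -6$ ($L = 0 - 6 = -6$)
$x = -12$ ($x = -4 - \left(33 + 5 \left(-5 + 0\right)\right) = -4 - 8 = -12$)
$\left(L + x\right)^{2} = \left(-6 - 12\right)^{2} = \left(-18\right)^{2} = 324$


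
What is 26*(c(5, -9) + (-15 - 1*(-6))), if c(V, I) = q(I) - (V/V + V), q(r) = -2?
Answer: -442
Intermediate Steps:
c(V, I) = -3 - V (c(V, I) = -2 - (V/V + V) = -2 - (1 + V) = -2 + (-1 - V) = -3 - V)
26*(c(5, -9) + (-15 - 1*(-6))) = 26*((-3 - 1*5) + (-15 - 1*(-6))) = 26*((-3 - 5) + (-15 + 6)) = 26*(-8 - 9) = 26*(-17) = -442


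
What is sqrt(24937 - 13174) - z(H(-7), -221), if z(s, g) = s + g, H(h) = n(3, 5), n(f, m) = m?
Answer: 216 + 3*sqrt(1307) ≈ 324.46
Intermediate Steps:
H(h) = 5
z(s, g) = g + s
sqrt(24937 - 13174) - z(H(-7), -221) = sqrt(24937 - 13174) - (-221 + 5) = sqrt(11763) - 1*(-216) = 3*sqrt(1307) + 216 = 216 + 3*sqrt(1307)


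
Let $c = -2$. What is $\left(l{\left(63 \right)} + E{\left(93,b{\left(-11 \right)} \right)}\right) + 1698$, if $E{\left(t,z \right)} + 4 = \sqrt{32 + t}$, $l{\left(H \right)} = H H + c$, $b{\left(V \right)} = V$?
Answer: $5661 + 5 \sqrt{5} \approx 5672.2$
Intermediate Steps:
$l{\left(H \right)} = -2 + H^{2}$ ($l{\left(H \right)} = H H - 2 = H^{2} - 2 = -2 + H^{2}$)
$E{\left(t,z \right)} = -4 + \sqrt{32 + t}$
$\left(l{\left(63 \right)} + E{\left(93,b{\left(-11 \right)} \right)}\right) + 1698 = \left(\left(-2 + 63^{2}\right) - \left(4 - \sqrt{32 + 93}\right)\right) + 1698 = \left(\left(-2 + 3969\right) - \left(4 - \sqrt{125}\right)\right) + 1698 = \left(3967 - \left(4 - 5 \sqrt{5}\right)\right) + 1698 = \left(3963 + 5 \sqrt{5}\right) + 1698 = 5661 + 5 \sqrt{5}$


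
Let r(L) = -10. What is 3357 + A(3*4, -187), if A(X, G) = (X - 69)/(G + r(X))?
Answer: 661386/197 ≈ 3357.3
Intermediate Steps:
A(X, G) = (-69 + X)/(-10 + G) (A(X, G) = (X - 69)/(G - 10) = (-69 + X)/(-10 + G))
3357 + A(3*4, -187) = 3357 + (-69 + 3*4)/(-10 - 187) = 3357 + (-69 + 12)/(-197) = 3357 - 1/197*(-57) = 3357 + 57/197 = 661386/197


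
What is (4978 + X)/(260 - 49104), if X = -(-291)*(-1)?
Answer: -4687/48844 ≈ -0.095959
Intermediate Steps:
X = -291 (X = -291*1 = -291)
(4978 + X)/(260 - 49104) = (4978 - 291)/(260 - 49104) = 4687/(-48844) = 4687*(-1/48844) = -4687/48844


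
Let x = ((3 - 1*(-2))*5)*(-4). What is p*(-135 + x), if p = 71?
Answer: -16685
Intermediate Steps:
x = -100 (x = ((3 + 2)*5)*(-4) = (5*5)*(-4) = 25*(-4) = -100)
p*(-135 + x) = 71*(-135 - 100) = 71*(-235) = -16685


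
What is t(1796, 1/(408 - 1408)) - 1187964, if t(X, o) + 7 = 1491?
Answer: -1186480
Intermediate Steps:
t(X, o) = 1484 (t(X, o) = -7 + 1491 = 1484)
t(1796, 1/(408 - 1408)) - 1187964 = 1484 - 1187964 = -1186480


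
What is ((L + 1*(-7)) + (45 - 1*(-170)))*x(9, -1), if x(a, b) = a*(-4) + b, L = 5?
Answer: -7881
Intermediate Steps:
x(a, b) = b - 4*a (x(a, b) = -4*a + b = b - 4*a)
((L + 1*(-7)) + (45 - 1*(-170)))*x(9, -1) = ((5 + 1*(-7)) + (45 - 1*(-170)))*(-1 - 4*9) = ((5 - 7) + (45 + 170))*(-1 - 36) = (-2 + 215)*(-37) = 213*(-37) = -7881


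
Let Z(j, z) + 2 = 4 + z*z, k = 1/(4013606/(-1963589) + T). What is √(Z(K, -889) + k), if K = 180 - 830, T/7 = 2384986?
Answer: √1256396586693985483880730696690/1260843150372 ≈ 889.00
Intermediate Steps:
T = 16694902 (T = 7*2384986 = 16694902)
k = 1963589/32781921909672 (k = 1/(4013606/(-1963589) + 16694902) = 1/(4013606*(-1/1963589) + 16694902) = 1/(-4013606/1963589 + 16694902) = 1/(32781921909672/1963589) = 1963589/32781921909672 ≈ 5.9899e-8)
K = -650
Z(j, z) = 2 + z² (Z(j, z) = -2 + (4 + z*z) = -2 + (4 + z²) = 2 + z²)
√(Z(K, -889) + k) = √((2 + (-889)²) + 1963589/32781921909672) = √((2 + 790321) + 1963589/32781921909672) = √(790323 + 1963589/32781921909672) = √(25908306869419667645/32781921909672) = √1256396586693985483880730696690/1260843150372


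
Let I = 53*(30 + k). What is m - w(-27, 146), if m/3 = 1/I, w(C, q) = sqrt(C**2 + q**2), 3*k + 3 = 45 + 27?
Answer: 3/2809 - sqrt(22045) ≈ -148.47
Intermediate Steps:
k = 23 (k = -1 + (45 + 27)/3 = -1 + (1/3)*72 = -1 + 24 = 23)
I = 2809 (I = 53*(30 + 23) = 53*53 = 2809)
m = 3/2809 ≈ 0.0010680
m - w(-27, 146) = 3/2809 - sqrt((-27)**2 + 146**2) = 3/2809 - sqrt(729 + 21316) = 3/2809 - sqrt(22045)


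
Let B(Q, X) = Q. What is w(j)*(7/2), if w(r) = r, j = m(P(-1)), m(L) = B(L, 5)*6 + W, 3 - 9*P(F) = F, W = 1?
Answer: 77/6 ≈ 12.833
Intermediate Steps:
P(F) = ⅓ - F/9
m(L) = 1 + 6*L (m(L) = L*6 + 1 = 6*L + 1 = 1 + 6*L)
j = 11/3 (j = 1 + 6*(⅓ - ⅑*(-1)) = 1 + 6*(⅓ + ⅑) = 1 + 6*(4/9) = 1 + 8/3 = 11/3 ≈ 3.6667)
w(j)*(7/2) = 11*(7/2)/3 = 11*(7*(½))/3 = (11/3)*(7/2) = 77/6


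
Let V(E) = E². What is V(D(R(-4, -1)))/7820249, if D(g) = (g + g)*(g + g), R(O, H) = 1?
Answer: 16/7820249 ≈ 2.0460e-6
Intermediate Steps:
D(g) = 4*g² (D(g) = (2*g)*(2*g) = 4*g²)
V(D(R(-4, -1)))/7820249 = (4*1²)²/7820249 = (4*1)²*(1/7820249) = 4²*(1/7820249) = 16*(1/7820249) = 16/7820249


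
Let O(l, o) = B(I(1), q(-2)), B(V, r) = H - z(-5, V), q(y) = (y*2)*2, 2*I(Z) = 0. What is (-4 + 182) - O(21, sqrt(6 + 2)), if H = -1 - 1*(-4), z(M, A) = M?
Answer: 170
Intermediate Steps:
H = 3 (H = -1 + 4 = 3)
I(Z) = 0 (I(Z) = (1/2)*0 = 0)
q(y) = 4*y (q(y) = (2*y)*2 = 4*y)
B(V, r) = 8 (B(V, r) = 3 - 1*(-5) = 3 + 5 = 8)
O(l, o) = 8
(-4 + 182) - O(21, sqrt(6 + 2)) = (-4 + 182) - 1*8 = 178 - 8 = 170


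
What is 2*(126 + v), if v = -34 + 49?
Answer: 282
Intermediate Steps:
v = 15
2*(126 + v) = 2*(126 + 15) = 2*141 = 282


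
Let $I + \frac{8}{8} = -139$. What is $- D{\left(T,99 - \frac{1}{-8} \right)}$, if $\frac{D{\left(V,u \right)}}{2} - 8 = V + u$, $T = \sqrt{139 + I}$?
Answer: $- \frac{857}{4} - 2 i \approx -214.25 - 2.0 i$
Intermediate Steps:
$I = -140$ ($I = -1 - 139 = -140$)
$T = i$ ($T = \sqrt{139 - 140} = \sqrt{-1} = i \approx 1.0 i$)
$D{\left(V,u \right)} = 16 + 2 V + 2 u$ ($D{\left(V,u \right)} = 16 + 2 \left(V + u\right) = 16 + \left(2 V + 2 u\right) = 16 + 2 V + 2 u$)
$- D{\left(T,99 - \frac{1}{-8} \right)} = - (16 + 2 i + 2 \left(99 - \frac{1}{-8}\right)) = - (16 + 2 i + 2 \left(99 - - \frac{1}{8}\right)) = - (16 + 2 i + 2 \left(99 + \frac{1}{8}\right)) = - (16 + 2 i + 2 \cdot \frac{793}{8}) = - (16 + 2 i + \frac{793}{4}) = - (\frac{857}{4} + 2 i) = - \frac{857}{4} - 2 i$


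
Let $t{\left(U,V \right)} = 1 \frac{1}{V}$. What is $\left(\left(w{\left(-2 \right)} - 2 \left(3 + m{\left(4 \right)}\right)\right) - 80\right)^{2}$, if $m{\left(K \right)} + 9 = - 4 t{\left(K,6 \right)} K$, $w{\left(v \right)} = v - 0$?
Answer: $\frac{37636}{9} \approx 4181.8$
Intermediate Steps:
$w{\left(v \right)} = v$ ($w{\left(v \right)} = v + 0 = v$)
$t{\left(U,V \right)} = \frac{1}{V}$
$m{\left(K \right)} = -9 - \frac{2 K}{3}$ ($m{\left(K \right)} = -9 + - \frac{4}{6} K = -9 + \left(-4\right) \frac{1}{6} K = -9 - \frac{2 K}{3}$)
$\left(\left(w{\left(-2 \right)} - 2 \left(3 + m{\left(4 \right)}\right)\right) - 80\right)^{2} = \left(\left(-2 - 2 \left(3 - \frac{35}{3}\right)\right) - 80\right)^{2} = \left(\left(-2 - - \frac{52}{3}\right) - 80\right)^{2} = \left(\left(-2 + \frac{52}{3}\right) - 80\right)^{2} = \left(\frac{46}{3} - 80\right)^{2} = \left(- \frac{194}{3}\right)^{2} = \frac{37636}{9}$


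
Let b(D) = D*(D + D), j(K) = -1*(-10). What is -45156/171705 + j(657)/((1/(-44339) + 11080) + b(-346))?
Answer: -167163983559834/635734990437245 ≈ -0.26295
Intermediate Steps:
j(K) = 10
b(D) = 2*D² (b(D) = D*(2*D) = 2*D²)
-45156/171705 + j(657)/((1/(-44339) + 11080) + b(-346)) = -45156/171705 + 10/((1/(-44339) + 11080) + 2*(-346)²) = -45156*1/171705 + 10/((-1/44339 + 11080) + 2*119716) = -15052/57235 + 10/(491276119/44339 + 239432) = -15052/57235 + 10/(11107451567/44339) = -15052/57235 + 10*(44339/11107451567) = -15052/57235 + 443390/11107451567 = -167163983559834/635734990437245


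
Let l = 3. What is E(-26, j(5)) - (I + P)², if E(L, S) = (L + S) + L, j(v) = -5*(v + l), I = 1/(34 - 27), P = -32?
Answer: -54237/49 ≈ -1106.9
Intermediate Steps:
I = ⅐ (I = 1/7 = ⅐ ≈ 0.14286)
j(v) = -15 - 5*v (j(v) = -5*(v + 3) = -5*(3 + v) = -15 - 5*v)
E(L, S) = S + 2*L
E(-26, j(5)) - (I + P)² = ((-15 - 5*5) + 2*(-26)) - (⅐ - 32)² = ((-15 - 25) - 52) - (-223/7)² = (-40 - 52) - 1*49729/49 = -92 - 49729/49 = -54237/49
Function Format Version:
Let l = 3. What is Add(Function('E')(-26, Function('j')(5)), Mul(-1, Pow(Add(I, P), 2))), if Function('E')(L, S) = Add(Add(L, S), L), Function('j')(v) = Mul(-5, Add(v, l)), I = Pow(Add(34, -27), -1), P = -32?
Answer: Rational(-54237, 49) ≈ -1106.9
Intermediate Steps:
I = Rational(1, 7) (I = Pow(7, -1) = Rational(1, 7) ≈ 0.14286)
Function('j')(v) = Add(-15, Mul(-5, v)) (Function('j')(v) = Mul(-5, Add(v, 3)) = Mul(-5, Add(3, v)) = Add(-15, Mul(-5, v)))
Function('E')(L, S) = Add(S, Mul(2, L))
Add(Function('E')(-26, Function('j')(5)), Mul(-1, Pow(Add(I, P), 2))) = Add(Add(Add(-15, Mul(-5, 5)), Mul(2, -26)), Mul(-1, Pow(Add(Rational(1, 7), -32), 2))) = Add(Add(Add(-15, -25), -52), Mul(-1, Pow(Rational(-223, 7), 2))) = Add(Add(-40, -52), Mul(-1, Rational(49729, 49))) = Add(-92, Rational(-49729, 49)) = Rational(-54237, 49)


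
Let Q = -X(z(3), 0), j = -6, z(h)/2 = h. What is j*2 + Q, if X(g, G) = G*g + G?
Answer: -12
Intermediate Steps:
z(h) = 2*h
X(g, G) = G + G*g
Q = 0 (Q = -0*(1 + 2*3) = -0*(1 + 6) = -0*7 = -1*0 = 0)
j*2 + Q = -6*2 + 0 = -12 + 0 = -12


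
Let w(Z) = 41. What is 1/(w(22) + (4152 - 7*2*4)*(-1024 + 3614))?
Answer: 1/10608681 ≈ 9.4262e-8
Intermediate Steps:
1/(w(22) + (4152 - 7*2*4)*(-1024 + 3614)) = 1/(41 + (4152 - 7*2*4)*(-1024 + 3614)) = 1/(41 + (4152 - 14*4)*2590) = 1/(41 + (4152 - 56)*2590) = 1/(41 + 4096*2590) = 1/(41 + 10608640) = 1/10608681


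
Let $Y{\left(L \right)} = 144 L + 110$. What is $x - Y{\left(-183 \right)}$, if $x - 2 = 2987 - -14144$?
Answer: $43375$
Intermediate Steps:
$x = 17133$ ($x = 2 + \left(2987 - -14144\right) = 2 + \left(2987 + 14144\right) = 2 + 17131 = 17133$)
$Y{\left(L \right)} = 110 + 144 L$
$x - Y{\left(-183 \right)} = 17133 - \left(110 + 144 \left(-183\right)\right) = 17133 - \left(110 - 26352\right) = 17133 - -26242 = 17133 + 26242 = 43375$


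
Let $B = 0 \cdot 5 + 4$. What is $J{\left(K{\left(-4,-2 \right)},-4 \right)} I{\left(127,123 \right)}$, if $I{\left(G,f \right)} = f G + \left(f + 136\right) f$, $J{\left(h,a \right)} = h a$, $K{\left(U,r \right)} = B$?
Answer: $-759648$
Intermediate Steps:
$B = 4$ ($B = 0 + 4 = 4$)
$K{\left(U,r \right)} = 4$
$J{\left(h,a \right)} = a h$
$I{\left(G,f \right)} = G f + f \left(136 + f\right)$ ($I{\left(G,f \right)} = G f + \left(136 + f\right) f = G f + f \left(136 + f\right)$)
$J{\left(K{\left(-4,-2 \right)},-4 \right)} I{\left(127,123 \right)} = \left(-4\right) 4 \cdot 123 \left(136 + 127 + 123\right) = - 16 \cdot 123 \cdot 386 = \left(-16\right) 47478 = -759648$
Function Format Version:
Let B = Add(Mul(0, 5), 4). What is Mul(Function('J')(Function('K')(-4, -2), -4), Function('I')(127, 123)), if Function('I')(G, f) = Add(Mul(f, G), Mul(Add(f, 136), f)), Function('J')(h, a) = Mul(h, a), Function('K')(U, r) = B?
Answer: -759648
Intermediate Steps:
B = 4 (B = Add(0, 4) = 4)
Function('K')(U, r) = 4
Function('J')(h, a) = Mul(a, h)
Function('I')(G, f) = Add(Mul(G, f), Mul(f, Add(136, f))) (Function('I')(G, f) = Add(Mul(G, f), Mul(Add(136, f), f)) = Add(Mul(G, f), Mul(f, Add(136, f))))
Mul(Function('J')(Function('K')(-4, -2), -4), Function('I')(127, 123)) = Mul(Mul(-4, 4), Mul(123, Add(136, 127, 123))) = Mul(-16, Mul(123, 386)) = Mul(-16, 47478) = -759648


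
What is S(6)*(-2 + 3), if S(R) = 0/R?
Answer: 0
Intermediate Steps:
S(R) = 0
S(6)*(-2 + 3) = 0*(-2 + 3) = 0*1 = 0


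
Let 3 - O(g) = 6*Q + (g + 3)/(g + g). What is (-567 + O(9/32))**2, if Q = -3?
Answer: 10962721/36 ≈ 3.0452e+5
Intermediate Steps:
O(g) = 21 - (3 + g)/(2*g) (O(g) = 3 - (6*(-3) + (g + 3)/(g + g)) = 3 - (-18 + (3 + g)/((2*g))) = 3 - (-18 + (3 + g)*(1/(2*g))) = 3 - (-18 + (3 + g)/(2*g)) = 3 + (18 - (3 + g)/(2*g)) = 21 - (3 + g)/(2*g))
(-567 + O(9/32))**2 = (-567 + (-3 + 41*(9/32))/(2*((9/32))))**2 = (-567 + (-3 + 41*(9*(1/32)))/(2*((9*(1/32)))))**2 = (-567 + (-3 + 41*(9/32))/(2*(9/32)))**2 = (-567 + (1/2)*(32/9)*(-3 + 369/32))**2 = (-567 + (1/2)*(32/9)*(273/32))**2 = (-567 + 91/6)**2 = (-3311/6)**2 = 10962721/36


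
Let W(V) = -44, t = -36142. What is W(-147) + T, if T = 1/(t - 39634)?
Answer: -3334145/75776 ≈ -44.000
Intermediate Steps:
T = -1/75776 (T = 1/(-36142 - 39634) = 1/(-75776) = -1/75776 ≈ -1.3197e-5)
W(-147) + T = -44 - 1/75776 = -3334145/75776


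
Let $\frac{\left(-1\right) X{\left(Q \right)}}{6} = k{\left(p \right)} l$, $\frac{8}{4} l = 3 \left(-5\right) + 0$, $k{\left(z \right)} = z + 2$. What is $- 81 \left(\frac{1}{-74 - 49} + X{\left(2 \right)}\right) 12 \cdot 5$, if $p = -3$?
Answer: $\frac{8968320}{41} \approx 2.1874 \cdot 10^{5}$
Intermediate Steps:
$k{\left(z \right)} = 2 + z$
$l = - \frac{15}{2}$ ($l = \frac{3 \left(-5\right) + 0}{2} = \frac{-15 + 0}{2} = \frac{1}{2} \left(-15\right) = - \frac{15}{2} \approx -7.5$)
$X{\left(Q \right)} = -45$ ($X{\left(Q \right)} = - 6 \left(2 - 3\right) \left(- \frac{15}{2}\right) = - 6 \left(\left(-1\right) \left(- \frac{15}{2}\right)\right) = \left(-6\right) \frac{15}{2} = -45$)
$- 81 \left(\frac{1}{-74 - 49} + X{\left(2 \right)}\right) 12 \cdot 5 = - 81 \left(\frac{1}{-74 - 49} - 45\right) 12 \cdot 5 = - 81 \left(\frac{1}{-123} - 45\right) 60 = - 81 \left(- \frac{1}{123} - 45\right) 60 = - 81 \left(\left(- \frac{5536}{123}\right) 60\right) = \left(-81\right) \left(- \frac{110720}{41}\right) = \frac{8968320}{41}$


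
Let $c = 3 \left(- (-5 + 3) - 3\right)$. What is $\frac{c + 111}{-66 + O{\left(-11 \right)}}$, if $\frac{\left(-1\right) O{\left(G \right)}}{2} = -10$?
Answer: $- \frac{54}{23} \approx -2.3478$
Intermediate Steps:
$O{\left(G \right)} = 20$ ($O{\left(G \right)} = \left(-2\right) \left(-10\right) = 20$)
$c = -3$ ($c = 3 \left(\left(-1\right) \left(-2\right) - 3\right) = 3 \left(2 - 3\right) = 3 \left(-1\right) = -3$)
$\frac{c + 111}{-66 + O{\left(-11 \right)}} = \frac{-3 + 111}{-66 + 20} = \frac{1}{-46} \cdot 108 = \left(- \frac{1}{46}\right) 108 = - \frac{54}{23}$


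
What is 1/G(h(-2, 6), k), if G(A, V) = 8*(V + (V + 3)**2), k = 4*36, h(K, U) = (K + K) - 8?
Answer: 1/174024 ≈ 5.7463e-6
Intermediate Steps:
h(K, U) = -8 + 2*K (h(K, U) = 2*K - 8 = -8 + 2*K)
k = 144
G(A, V) = 8*V + 8*(3 + V)**2 (G(A, V) = 8*(V + (3 + V)**2) = 8*V + 8*(3 + V)**2)
1/G(h(-2, 6), k) = 1/(8*144 + 8*(3 + 144)**2) = 1/(1152 + 8*147**2) = 1/(1152 + 8*21609) = 1/(1152 + 172872) = 1/174024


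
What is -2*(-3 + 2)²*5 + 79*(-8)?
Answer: -642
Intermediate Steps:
-2*(-3 + 2)²*5 + 79*(-8) = -2*(-1)²*5 - 632 = -2*1*5 - 632 = -2*5 - 632 = -10 - 632 = -642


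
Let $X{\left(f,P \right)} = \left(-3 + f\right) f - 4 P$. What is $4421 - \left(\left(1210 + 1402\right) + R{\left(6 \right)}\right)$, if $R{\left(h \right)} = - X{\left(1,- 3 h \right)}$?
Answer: $1879$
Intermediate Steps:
$X{\left(f,P \right)} = - 4 P + f \left(-3 + f\right)$ ($X{\left(f,P \right)} = f \left(-3 + f\right) - 4 P = - 4 P + f \left(-3 + f\right)$)
$R{\left(h \right)} = 2 - 12 h$ ($R{\left(h \right)} = - (1^{2} - 4 \left(- 3 h\right) - 3) = - (1 + 12 h - 3) = - (-2 + 12 h) = 2 - 12 h$)
$4421 - \left(\left(1210 + 1402\right) + R{\left(6 \right)}\right) = 4421 - \left(\left(1210 + 1402\right) + \left(2 - 72\right)\right) = 4421 - \left(2612 + \left(2 - 72\right)\right) = 4421 - \left(2612 - 70\right) = 4421 - 2542 = 1879$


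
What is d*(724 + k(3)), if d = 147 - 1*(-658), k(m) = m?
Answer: 585235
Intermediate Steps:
d = 805 (d = 147 + 658 = 805)
d*(724 + k(3)) = 805*(724 + 3) = 805*727 = 585235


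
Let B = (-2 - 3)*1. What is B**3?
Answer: -125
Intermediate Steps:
B = -5 (B = -5*1 = -5)
B**3 = (-5)**3 = -125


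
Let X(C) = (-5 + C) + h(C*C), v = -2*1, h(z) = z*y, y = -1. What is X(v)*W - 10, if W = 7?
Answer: -87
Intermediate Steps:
h(z) = -z (h(z) = z*(-1) = -z)
v = -2
X(C) = -5 + C - C² (X(C) = (-5 + C) - C*C = (-5 + C) - C² = -5 + C - C²)
X(v)*W - 10 = (-5 - 2 - 1*(-2)²)*7 - 10 = (-5 - 2 - 1*4)*7 - 10 = (-5 - 2 - 4)*7 - 10 = -11*7 - 10 = -77 - 10 = -87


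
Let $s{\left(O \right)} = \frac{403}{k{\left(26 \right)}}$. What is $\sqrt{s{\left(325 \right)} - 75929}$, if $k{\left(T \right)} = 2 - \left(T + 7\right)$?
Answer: $3 i \sqrt{8438} \approx 275.58 i$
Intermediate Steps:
$k{\left(T \right)} = -5 - T$ ($k{\left(T \right)} = 2 - \left(7 + T\right) = -5 - T$)
$s{\left(O \right)} = -13$ ($s{\left(O \right)} = \frac{403}{-5 - 26} = \frac{403}{-31} = 403 \left(- \frac{1}{31}\right) = -13$)
$\sqrt{s{\left(325 \right)} - 75929} = \sqrt{-13 - 75929} = \sqrt{-75942} = 3 i \sqrt{8438}$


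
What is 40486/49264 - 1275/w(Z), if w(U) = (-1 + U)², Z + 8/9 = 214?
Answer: 71227310483/89765929592 ≈ 0.79348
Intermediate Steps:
Z = 1918/9 (Z = -8/9 + 214 = 1918/9 ≈ 213.11)
40486/49264 - 1275/w(Z) = 40486/49264 - 1275/(-1 + 1918/9)² = 40486*(1/49264) - 1275/((1909/9)²) = 20243/24632 - 1275/3644281/81 = 20243/24632 - 1275*81/3644281 = 20243/24632 - 103275/3644281 = 71227310483/89765929592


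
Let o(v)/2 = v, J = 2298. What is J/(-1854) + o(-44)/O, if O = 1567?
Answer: -627353/484203 ≈ -1.2956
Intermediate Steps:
o(v) = 2*v
J/(-1854) + o(-44)/O = 2298/(-1854) + (2*(-44))/1567 = 2298*(-1/1854) - 88*1/1567 = -383/309 - 88/1567 = -627353/484203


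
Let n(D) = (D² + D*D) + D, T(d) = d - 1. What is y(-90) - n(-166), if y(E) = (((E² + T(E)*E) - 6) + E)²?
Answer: 262190690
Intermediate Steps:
T(d) = -1 + d
n(D) = D + 2*D² (n(D) = (D² + D²) + D = 2*D² + D = D + 2*D²)
y(E) = (-6 + E + E² + E*(-1 + E))² (y(E) = (((E² + (-1 + E)*E) - 6) + E)² = (((E² + E*(-1 + E)) - 6) + E)² = ((-6 + E² + E*(-1 + E)) + E)² = (-6 + E + E² + E*(-1 + E))²)
y(-90) - n(-166) = (36 - 24*(-90)² + 4*(-90)⁴) - (-166)*(1 + 2*(-166)) = (36 - 24*8100 + 4*65610000) - (-166)*(1 - 332) = (36 - 194400 + 262440000) - (-166)*(-331) = 262245636 - 1*54946 = 262245636 - 54946 = 262190690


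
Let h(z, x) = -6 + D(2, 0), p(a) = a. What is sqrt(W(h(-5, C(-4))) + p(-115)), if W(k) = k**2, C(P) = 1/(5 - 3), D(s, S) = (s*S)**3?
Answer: I*sqrt(79) ≈ 8.8882*I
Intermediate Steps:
D(s, S) = S**3*s**3 (D(s, S) = (S*s)**3 = S**3*s**3)
C(P) = 1/2
h(z, x) = -6 (h(z, x) = -6 + 0**3*2**3 = -6 + 0*8 = -6 + 0 = -6)
sqrt(W(h(-5, C(-4))) + p(-115)) = sqrt((-6)**2 - 115) = sqrt(36 - 115) = sqrt(-79) = I*sqrt(79)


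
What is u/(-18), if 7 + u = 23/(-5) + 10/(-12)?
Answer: 373/540 ≈ 0.69074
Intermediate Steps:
u = -373/30 (u = -7 + (23/(-5) + 10/(-12)) = -7 + (23*(-1/5) + 10*(-1/12)) = -7 + (-23/5 - 5/6) = -7 - 163/30 = -373/30 ≈ -12.433)
u/(-18) = -373/30/(-18) = -1/18*(-373/30) = 373/540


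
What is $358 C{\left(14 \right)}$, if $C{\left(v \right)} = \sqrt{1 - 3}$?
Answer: $358 i \sqrt{2} \approx 506.29 i$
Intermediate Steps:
$C{\left(v \right)} = i \sqrt{2}$ ($C{\left(v \right)} = \sqrt{-2} = i \sqrt{2}$)
$358 C{\left(14 \right)} = 358 i \sqrt{2}$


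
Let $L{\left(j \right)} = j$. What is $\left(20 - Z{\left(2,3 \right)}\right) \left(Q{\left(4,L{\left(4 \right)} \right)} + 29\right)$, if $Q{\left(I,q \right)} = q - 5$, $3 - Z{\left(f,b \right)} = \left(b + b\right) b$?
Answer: $980$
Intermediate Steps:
$Z{\left(f,b \right)} = 3 - 2 b^{2}$ ($Z{\left(f,b \right)} = 3 - \left(b + b\right) b = 3 - 2 b b = 3 - 2 b^{2}$)
$Q{\left(I,q \right)} = -5 + q$
$\left(20 - Z{\left(2,3 \right)}\right) \left(Q{\left(4,L{\left(4 \right)} \right)} + 29\right) = \left(20 - \left(3 - 2 \cdot 3^{2}\right)\right) \left(\left(-5 + 4\right) + 29\right) = \left(20 - \left(3 - 18\right)\right) \left(-1 + 29\right) = \left(20 - \left(3 - 18\right)\right) 28 = \left(20 - -15\right) 28 = \left(20 + 15\right) 28 = 35 \cdot 28 = 980$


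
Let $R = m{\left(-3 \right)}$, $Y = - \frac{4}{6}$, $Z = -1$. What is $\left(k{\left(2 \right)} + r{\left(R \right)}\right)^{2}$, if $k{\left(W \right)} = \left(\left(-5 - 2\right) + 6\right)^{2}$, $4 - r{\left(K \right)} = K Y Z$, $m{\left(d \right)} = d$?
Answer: $49$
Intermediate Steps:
$Y = - \frac{2}{3}$ ($Y = \left(-4\right) \frac{1}{6} = - \frac{2}{3} \approx -0.66667$)
$R = -3$
$r{\left(K \right)} = 4 - \frac{2 K}{3}$ ($r{\left(K \right)} = 4 - K \left(- \frac{2}{3}\right) \left(-1\right) = 4 - - \frac{2 K}{3} \left(-1\right) = 4 - \frac{2 K}{3}$)
$k{\left(W \right)} = 1$ ($k{\left(W \right)} = \left(\left(-5 - 2\right) + 6\right)^{2} = \left(-7 + 6\right)^{2} = \left(-1\right)^{2} = 1$)
$\left(k{\left(2 \right)} + r{\left(R \right)}\right)^{2} = \left(1 + \left(4 - -2\right)\right)^{2} = \left(1 + \left(4 + 2\right)\right)^{2} = \left(1 + 6\right)^{2} = 7^{2} = 49$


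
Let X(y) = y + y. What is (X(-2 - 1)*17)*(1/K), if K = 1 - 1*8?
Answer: 102/7 ≈ 14.571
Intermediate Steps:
X(y) = 2*y
K = -7 (K = 1 - 8 = -7)
(X(-2 - 1)*17)*(1/K) = ((2*(-2 - 1))*17)*(1/(-7)) = ((2*(-3))*17)*(1*(-1/7)) = -6*17*(-1/7) = -102*(-1/7) = 102/7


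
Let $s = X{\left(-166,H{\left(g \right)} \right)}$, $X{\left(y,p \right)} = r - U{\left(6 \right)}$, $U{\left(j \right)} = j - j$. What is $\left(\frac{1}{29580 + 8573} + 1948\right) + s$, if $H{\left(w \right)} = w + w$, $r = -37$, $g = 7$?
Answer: $\frac{72910384}{38153} \approx 1911.0$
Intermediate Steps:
$U{\left(j \right)} = 0$
$H{\left(w \right)} = 2 w$
$X{\left(y,p \right)} = -37$ ($X{\left(y,p \right)} = -37 - 0 = -37 + 0 = -37$)
$s = -37$
$\left(\frac{1}{29580 + 8573} + 1948\right) + s = \left(\frac{1}{29580 + 8573} + 1948\right) - 37 = \left(\frac{1}{38153} + 1948\right) - 37 = \frac{74322045}{38153} - 37 = \frac{72910384}{38153}$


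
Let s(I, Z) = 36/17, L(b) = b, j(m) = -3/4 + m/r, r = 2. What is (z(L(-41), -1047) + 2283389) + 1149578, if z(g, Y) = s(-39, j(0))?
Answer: 58360475/17 ≈ 3.4330e+6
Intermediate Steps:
j(m) = -¾ + m/2 (j(m) = -3/4 + m/2 = -3*¼ + m*(½) = -¾ + m/2)
s(I, Z) = 36/17 (s(I, Z) = 36*(1/17) = 36/17)
z(g, Y) = 36/17
(z(L(-41), -1047) + 2283389) + 1149578 = (36/17 + 2283389) + 1149578 = 38817649/17 + 1149578 = 58360475/17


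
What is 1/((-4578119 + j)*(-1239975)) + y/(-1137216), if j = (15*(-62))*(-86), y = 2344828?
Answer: -1089872128088005457/528576092581561200 ≈ -2.0619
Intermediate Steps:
j = 79980 (j = -930*(-86) = 79980)
1/((-4578119 + j)*(-1239975)) + y/(-1137216) = 1/((-4578119 + 79980)*(-1239975)) + 2344828/(-1137216) = -1/1239975/(-4498139) + 2344828*(-1/1137216) = -1/4498139*(-1/1239975) - 586207/284304 = 1/5577579906525 - 586207/284304 = -1089872128088005457/528576092581561200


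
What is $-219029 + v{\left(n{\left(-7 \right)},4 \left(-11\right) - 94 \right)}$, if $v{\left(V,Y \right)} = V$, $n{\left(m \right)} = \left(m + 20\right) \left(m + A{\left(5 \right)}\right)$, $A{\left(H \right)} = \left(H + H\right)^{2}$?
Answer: $-217820$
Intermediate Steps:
$A{\left(H \right)} = 4 H^{2}$ ($A{\left(H \right)} = \left(2 H\right)^{2} = 4 H^{2}$)
$n{\left(m \right)} = \left(20 + m\right) \left(100 + m\right)$ ($n{\left(m \right)} = \left(m + 20\right) \left(m + 4 \cdot 5^{2}\right) = \left(20 + m\right) \left(m + 4 \cdot 25\right) = \left(20 + m\right) \left(m + 100\right) = \left(20 + m\right) \left(100 + m\right)$)
$-219029 + v{\left(n{\left(-7 \right)},4 \left(-11\right) - 94 \right)} = -219029 + \left(2000 + \left(-7\right)^{2} + 120 \left(-7\right)\right) = -219029 + \left(2000 + 49 - 840\right) = -219029 + 1209 = -217820$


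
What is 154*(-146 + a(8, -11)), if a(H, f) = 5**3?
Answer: -3234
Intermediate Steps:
a(H, f) = 125
154*(-146 + a(8, -11)) = 154*(-146 + 125) = 154*(-21) = -3234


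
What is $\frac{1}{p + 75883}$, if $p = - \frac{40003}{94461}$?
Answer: $\frac{94461}{7167944060} \approx 1.3178 \cdot 10^{-5}$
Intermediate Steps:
$p = - \frac{40003}{94461}$ ($p = \left(-40003\right) \frac{1}{94461} = - \frac{40003}{94461} \approx -0.42349$)
$\frac{1}{p + 75883} = \frac{1}{- \frac{40003}{94461} + 75883} = \frac{1}{\frac{7167944060}{94461}} = \frac{94461}{7167944060}$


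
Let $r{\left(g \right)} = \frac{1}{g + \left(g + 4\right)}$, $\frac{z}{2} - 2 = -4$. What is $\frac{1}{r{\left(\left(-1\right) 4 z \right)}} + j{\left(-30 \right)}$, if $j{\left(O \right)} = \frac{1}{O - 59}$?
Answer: $\frac{3203}{89} \approx 35.989$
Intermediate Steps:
$z = -4$ ($z = 4 + 2 \left(-4\right) = 4 - 8 = -4$)
$j{\left(O \right)} = \frac{1}{-59 + O}$
$r{\left(g \right)} = \frac{1}{4 + 2 g}$ ($r{\left(g \right)} = \frac{1}{g + \left(4 + g\right)} = \frac{1}{4 + 2 g}$)
$\frac{1}{r{\left(\left(-1\right) 4 z \right)}} + j{\left(-30 \right)} = \frac{1}{\frac{1}{2} \frac{1}{2 + \left(-1\right) 4 \left(-4\right)}} + \frac{1}{-59 - 30} = \frac{1}{\frac{1}{2} \frac{1}{2 - -16}} + \frac{1}{-89} = \frac{1}{\frac{1}{2} \frac{1}{2 + 16}} - \frac{1}{89} = \frac{1}{\frac{1}{2} \cdot \frac{1}{18}} - \frac{1}{89} = \frac{1}{\frac{1}{36}} - \frac{1}{89} = 36 - \frac{1}{89} = \frac{3203}{89}$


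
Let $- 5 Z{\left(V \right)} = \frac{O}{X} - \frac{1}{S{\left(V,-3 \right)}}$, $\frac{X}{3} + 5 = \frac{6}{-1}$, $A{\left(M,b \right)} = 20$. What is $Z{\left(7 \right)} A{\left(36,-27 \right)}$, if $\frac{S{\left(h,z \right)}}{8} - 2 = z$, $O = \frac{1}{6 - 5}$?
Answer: $- \frac{25}{66} \approx -0.37879$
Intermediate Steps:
$O = 1$ ($O = 1^{-1} = 1$)
$X = -33$ ($X = -15 + 3 \frac{6}{-1} = -15 + 3 \cdot 6 \left(-1\right) = -15 + 3 \left(-6\right) = -15 - 18 = -33$)
$S{\left(h,z \right)} = 16 + 8 z$
$Z{\left(V \right)} = - \frac{5}{264}$ ($Z{\left(V \right)} = - \frac{1 \frac{1}{-33} - \frac{1}{16 + 8 \left(-3\right)}}{5} = - \frac{1 \left(- \frac{1}{33}\right) - \frac{1}{16 - 24}}{5} = - \frac{- \frac{1}{33} - \frac{1}{-8}}{5} = - \frac{- \frac{1}{33} - - \frac{1}{8}}{5} = - \frac{- \frac{1}{33} + \frac{1}{8}}{5} = \left(- \frac{1}{5}\right) \frac{25}{264} = - \frac{5}{264}$)
$Z{\left(7 \right)} A{\left(36,-27 \right)} = \left(- \frac{5}{264}\right) 20 = - \frac{25}{66}$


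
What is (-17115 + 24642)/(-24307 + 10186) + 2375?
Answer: 11176616/4707 ≈ 2374.5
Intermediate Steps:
(-17115 + 24642)/(-24307 + 10186) + 2375 = 7527/(-14121) + 2375 = 7527*(-1/14121) + 2375 = -2509/4707 + 2375 = 11176616/4707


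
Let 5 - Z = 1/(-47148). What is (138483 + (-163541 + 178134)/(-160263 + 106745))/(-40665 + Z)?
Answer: -174714424699974/51298011252361 ≈ -3.4059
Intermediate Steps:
Z = 235741/47148 (Z = 5 - 1/(-47148) = 5 - 1*(-1/47148) = 5 + 1/47148 = 235741/47148 ≈ 5.0000)
(138483 + (-163541 + 178134)/(-160263 + 106745))/(-40665 + Z) = (138483 + (-163541 + 178134)/(-160263 + 106745))/(-40665 + 235741/47148) = (138483 + 14593/(-53518))/(-1917037679/47148) = (138483 + 14593*(-1/53518))*(-47148/1917037679) = (138483 - 14593/53518)*(-47148/1917037679) = (7411318601/53518)*(-47148/1917037679) = -174714424699974/51298011252361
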